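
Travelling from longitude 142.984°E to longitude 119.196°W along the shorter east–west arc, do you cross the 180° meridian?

Naïve |-119.196 − 142.984| = 262.18° > 180°, so the shorter arc goes the other way round — across 180°.
Signed shortest Δλ = ((-119.196 − 142.984 + 180) mod 360) − 180 = 97.82°.
Going east by 97.82° from +142.984° passes through 180° before reaching -119.196°.

Yes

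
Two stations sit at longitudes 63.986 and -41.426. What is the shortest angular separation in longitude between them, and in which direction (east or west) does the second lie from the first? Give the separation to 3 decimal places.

105.412° west

Raw difference: -41.426 − 63.986 = -105.412°.
Normalise into (−180°, 180°]: -105.412° stays -105.412°.
Negative ⇒ the second point lies to the west; separation 105.412°.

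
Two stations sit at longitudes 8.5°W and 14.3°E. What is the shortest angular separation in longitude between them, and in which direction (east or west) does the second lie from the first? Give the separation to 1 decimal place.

Raw difference: 14.3 − -8.5 = 22.8°.
Normalise into (−180°, 180°]: 22.8° stays 22.8°.
Positive ⇒ the second point lies to the east; separation 22.8°.

22.8° east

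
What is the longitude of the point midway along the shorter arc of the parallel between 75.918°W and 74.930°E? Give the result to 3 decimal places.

Signed shortest Δλ from -75.918° to +74.930° is +150.848°.
Midpoint longitude = -75.918° + (+150.848°)/2 = -75.918° + 75.424° = -0.494°.

0.494°W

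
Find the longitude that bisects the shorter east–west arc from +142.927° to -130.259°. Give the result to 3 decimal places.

Signed shortest Δλ from +142.927° to -130.259° is +86.814°.
Midpoint longitude = +142.927° + (+86.814°)/2 = +142.927° + 43.407° = +186.334°.
Normalise into (−180°, 180°]: -173.666°.
(The naïve average (+142.927 + -130.259)/2 = 6.334° is on the wrong side of the globe.)

-173.666°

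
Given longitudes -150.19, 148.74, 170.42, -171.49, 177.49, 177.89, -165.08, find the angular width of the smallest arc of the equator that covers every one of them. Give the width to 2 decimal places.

61.07°

Sort the longitudes: -171.49°, -165.08°, -150.19°, +148.74°, +170.42°, +177.49°, +177.89°.
Eastward gaps between consecutive values (wrapping around): 6.41°, 14.89°, 298.93°, 21.68°, 7.07°, 0.40°, 10.62°.
Largest gap = 298.93° ⇒ minimal covering band is its complement: 360° − 298.93° = 61.07°.
Band runs from +148.74° eastward to -150.19°, crossing the antimeridian.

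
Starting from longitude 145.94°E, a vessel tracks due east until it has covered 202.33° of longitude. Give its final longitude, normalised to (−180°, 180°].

Start at +145.94°; shift +202.33° → +348.27°.
+348.27° lies outside (−180°, 180°]; subtract 360° → -11.73°.

11.73°W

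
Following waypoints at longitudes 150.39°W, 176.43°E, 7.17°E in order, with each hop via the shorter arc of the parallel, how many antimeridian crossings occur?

Leg 1: -150.39° → +176.43°, shortest Δλ = -33.18° (west) — crosses 180°.
Leg 2: +176.43° → +7.17°, shortest Δλ = -169.26° (west) — does not cross 180°.
Total crossings: 1.

1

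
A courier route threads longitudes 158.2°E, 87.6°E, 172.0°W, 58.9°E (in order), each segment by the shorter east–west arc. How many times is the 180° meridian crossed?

Leg 1: +158.2° → +87.6°, shortest Δλ = -70.6° (west) — does not cross 180°.
Leg 2: +87.6° → -172.0°, shortest Δλ = 100.4° (east) — crosses 180°.
Leg 3: -172.0° → +58.9°, shortest Δλ = -129.1° (west) — crosses 180°.
Total crossings: 2.

2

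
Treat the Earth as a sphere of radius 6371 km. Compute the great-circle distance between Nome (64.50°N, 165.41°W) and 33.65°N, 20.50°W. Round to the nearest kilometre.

8680 km

Δλ = -20.50 − -165.41 = 144.91°.
Δφ = 33.65 − 64.50 = -30.85°.
a = sin²(Δφ/2) + cos φ₁ · cos φ₂ · sin²(Δλ/2) = 0.396550.
c = 2·atan2(√a, √(1−a)) = 1.36239 rad → d = 6371·c ≈ 8679.80 km.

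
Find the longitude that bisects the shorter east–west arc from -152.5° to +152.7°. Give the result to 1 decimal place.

-179.9°

Signed shortest Δλ from -152.5° to +152.7° is -54.8°.
Midpoint longitude = -152.5° + (-54.8°)/2 = -152.5° − 27.4° = -179.9°.
(The naïve average (-152.5 + +152.7)/2 = 0.1° is on the wrong side of the globe.)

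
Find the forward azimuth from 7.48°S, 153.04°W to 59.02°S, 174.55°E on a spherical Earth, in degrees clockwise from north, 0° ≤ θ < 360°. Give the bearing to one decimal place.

Δλ = 174.55 − -153.04 = 327.59°; wrapped into (−180°, 180°]: -32.41°.
θ = atan2( sin Δλ · cos φ₂ , cos φ₁ · sin φ₂ − sin φ₁ · cos φ₂ · cos Δλ )
  = atan2(-0.27589, -0.79348) = -160.828° → normalised to [0°, 360°): 199.172°.

199.2°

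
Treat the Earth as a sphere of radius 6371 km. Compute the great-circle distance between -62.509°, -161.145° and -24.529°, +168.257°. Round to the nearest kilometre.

Δλ = 168.257 − -161.145 = 329.402°; wrapped into (−180°, 180°]: -30.598°.
Δφ = -24.529 − -62.509 = 37.980°.
a = sin²(Δφ/2) + cos φ₁ · cos φ₂ · sin²(Δλ/2) = 0.135124.
c = 2·atan2(√a, √(1−a)) = 0.75284 rad → d = 6371·c ≈ 4796.33 km.

4796 km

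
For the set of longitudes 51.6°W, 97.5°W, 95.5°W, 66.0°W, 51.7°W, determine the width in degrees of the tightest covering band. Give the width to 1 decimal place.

45.9°

Sort the longitudes: -97.5°, -95.5°, -66.0°, -51.7°, -51.6°.
Eastward gaps between consecutive values (wrapping around): 2.0°, 29.5°, 14.3°, 0.1°, 314.1°.
Largest gap = 314.1° ⇒ minimal covering band is its complement: 360° − 314.1° = 45.9°.
Band runs from -97.5° eastward to -51.6°.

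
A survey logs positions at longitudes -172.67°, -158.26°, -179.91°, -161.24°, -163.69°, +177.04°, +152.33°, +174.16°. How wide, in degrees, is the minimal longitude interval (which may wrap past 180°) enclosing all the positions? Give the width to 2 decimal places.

Sort the longitudes: -179.91°, -172.67°, -163.69°, -161.24°, -158.26°, +152.33°, +174.16°, +177.04°.
Eastward gaps between consecutive values (wrapping around): 7.24°, 8.98°, 2.45°, 2.98°, 310.59°, 21.83°, 2.88°, 3.05°.
Largest gap = 310.59° ⇒ minimal covering band is its complement: 360° − 310.59° = 49.41°.
Band runs from +152.33° eastward to -158.26°, crossing the antimeridian.

49.41°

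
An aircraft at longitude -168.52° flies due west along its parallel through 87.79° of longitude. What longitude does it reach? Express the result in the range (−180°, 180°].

+103.69°

Start at -168.52°; shift −87.79° → -256.31°.
-256.31° lies outside (−180°, 180°]; add 360° → +103.69°.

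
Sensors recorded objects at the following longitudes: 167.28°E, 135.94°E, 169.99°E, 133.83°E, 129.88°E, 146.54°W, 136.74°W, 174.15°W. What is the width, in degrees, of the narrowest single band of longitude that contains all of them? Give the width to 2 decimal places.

Sort the longitudes: -174.15°, -146.54°, -136.74°, +129.88°, +133.83°, +135.94°, +167.28°, +169.99°.
Eastward gaps between consecutive values (wrapping around): 27.61°, 9.80°, 266.62°, 3.95°, 2.11°, 31.34°, 2.71°, 15.86°.
Largest gap = 266.62° ⇒ minimal covering band is its complement: 360° − 266.62° = 93.38°.
Band runs from +129.88° eastward to -136.74°, crossing the antimeridian.

93.38°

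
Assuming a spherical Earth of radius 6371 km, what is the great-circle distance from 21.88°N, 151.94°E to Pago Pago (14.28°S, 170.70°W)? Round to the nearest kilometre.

5724 km

Δλ = -170.70 − 151.94 = -322.64°; wrapped into (−180°, 180°]: 37.36°.
Δφ = -14.28 − 21.88 = -36.16°.
a = sin²(Δφ/2) + cos φ₁ · cos φ₂ · sin²(Δλ/2) = 0.188564.
c = 2·atan2(√a, √(1−a)) = 0.89839 rad → d = 6371·c ≈ 5723.63 km.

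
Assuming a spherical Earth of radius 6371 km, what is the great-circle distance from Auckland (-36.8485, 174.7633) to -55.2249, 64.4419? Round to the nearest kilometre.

7837 km

Δλ = 64.4419 − 174.7633 = -110.3214°.
Δφ = -55.2249 − -36.8485 = -18.3764°.
a = sin²(Δφ/2) + cos φ₁ · cos φ₂ · sin²(Δλ/2) = 0.332956.
c = 2·atan2(√a, √(1−a)) = 1.23016 rad → d = 6371·c ≈ 7837.35 km.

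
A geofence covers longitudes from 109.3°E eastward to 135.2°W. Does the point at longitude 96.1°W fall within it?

No

Band width going east from +109.3° to -135.2°: ((-135.2 − 109.3) mod 360) = 115.5°.
Offset of -96.1° east of the west edge: ((-96.1 − 109.3) mod 360) = 154.6°.
154.6° > 115.5° ⇒ outside.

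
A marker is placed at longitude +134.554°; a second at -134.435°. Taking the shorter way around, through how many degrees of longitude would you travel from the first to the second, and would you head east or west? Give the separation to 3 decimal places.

Raw difference: -134.435 − 134.554 = -268.989°.
Normalise into (−180°, 180°]: -268.989° + 360° = 91.011°.
Positive ⇒ the second point lies to the east; separation 91.011°.

91.011° east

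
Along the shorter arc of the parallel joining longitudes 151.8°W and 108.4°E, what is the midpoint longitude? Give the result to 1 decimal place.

158.3°E

Signed shortest Δλ from -151.8° to +108.4° is -99.8°.
Midpoint longitude = -151.8° + (-99.8°)/2 = -151.8° − 49.9° = -201.7°.
Normalise into (−180°, 180°]: +158.3°.
(The naïve average (-151.8 + +108.4)/2 = -21.7° is on the wrong side of the globe.)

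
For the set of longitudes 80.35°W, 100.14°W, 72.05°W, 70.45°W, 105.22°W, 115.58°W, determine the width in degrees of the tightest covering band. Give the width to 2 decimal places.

45.13°

Sort the longitudes: -115.58°, -105.22°, -100.14°, -80.35°, -72.05°, -70.45°.
Eastward gaps between consecutive values (wrapping around): 10.36°, 5.08°, 19.79°, 8.30°, 1.60°, 314.87°.
Largest gap = 314.87° ⇒ minimal covering band is its complement: 360° − 314.87° = 45.13°.
Band runs from -115.58° eastward to -70.45°.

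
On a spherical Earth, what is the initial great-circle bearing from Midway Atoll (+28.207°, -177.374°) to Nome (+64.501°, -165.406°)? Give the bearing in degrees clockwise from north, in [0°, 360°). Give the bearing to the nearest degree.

9°

Δλ = -165.406 − -177.374 = 11.968°.
θ = atan2( sin Δλ · cos φ₂ , cos φ₁ · sin φ₂ − sin φ₁ · cos φ₂ · cos Δλ )
  = atan2(0.08927, 0.59635) = 8.514° → normalised to [0°, 360°): 8.514°.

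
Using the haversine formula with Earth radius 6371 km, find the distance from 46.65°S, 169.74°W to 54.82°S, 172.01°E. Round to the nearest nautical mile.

Δλ = 172.01 − -169.74 = 341.75°; wrapped into (−180°, 180°]: -18.25°.
Δφ = -54.82 − -46.65 = -8.17°.
a = sin²(Δφ/2) + cos φ₁ · cos φ₂ · sin²(Δλ/2) = 0.015022.
c = 2·atan2(√a, √(1−a)) = 0.24574 rad → d = 6371·c ≈ 1565.63 km ≈ 845.37 nmi.

845 nmi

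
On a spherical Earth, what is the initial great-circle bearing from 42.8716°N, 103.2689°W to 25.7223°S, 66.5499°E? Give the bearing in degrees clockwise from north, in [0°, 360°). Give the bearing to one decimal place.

29.2°

Δλ = 66.5499 − -103.2689 = 169.8188°.
θ = atan2( sin Δλ · cos φ₂ , cos φ₁ · sin φ₂ − sin φ₁ · cos φ₂ · cos Δλ )
  = atan2(0.15925, 0.28521) = 29.177° → normalised to [0°, 360°): 29.177°.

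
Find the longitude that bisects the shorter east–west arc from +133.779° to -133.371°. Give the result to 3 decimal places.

Signed shortest Δλ from +133.779° to -133.371° is +92.850°.
Midpoint longitude = +133.779° + (+92.850°)/2 = +133.779° + 46.425° = +180.204°.
Normalise into (−180°, 180°]: -179.796°.
(The naïve average (+133.779 + -133.371)/2 = 0.204° is on the wrong side of the globe.)

-179.796°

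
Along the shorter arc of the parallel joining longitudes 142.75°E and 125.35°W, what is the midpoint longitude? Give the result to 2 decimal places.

171.30°W

Signed shortest Δλ from +142.75° to -125.35° is +91.90°.
Midpoint longitude = +142.75° + (+91.90°)/2 = +142.75° + 45.95° = +188.70°.
Normalise into (−180°, 180°]: -171.30°.
(The naïve average (+142.75 + -125.35)/2 = 8.7° is on the wrong side of the globe.)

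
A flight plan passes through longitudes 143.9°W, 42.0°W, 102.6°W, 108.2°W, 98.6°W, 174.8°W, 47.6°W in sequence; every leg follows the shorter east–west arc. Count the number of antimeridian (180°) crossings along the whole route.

0

Leg 1: -143.9° → -42.0°, shortest Δλ = 101.9° (east) — does not cross 180°.
Leg 2: -42.0° → -102.6°, shortest Δλ = -60.6° (west) — does not cross 180°.
Leg 3: -102.6° → -108.2°, shortest Δλ = -5.6° (west) — does not cross 180°.
Leg 4: -108.2° → -98.6°, shortest Δλ = 9.6° (east) — does not cross 180°.
Leg 5: -98.6° → -174.8°, shortest Δλ = -76.2° (west) — does not cross 180°.
Leg 6: -174.8° → -47.6°, shortest Δλ = 127.2° (east) — does not cross 180°.
Total crossings: 0.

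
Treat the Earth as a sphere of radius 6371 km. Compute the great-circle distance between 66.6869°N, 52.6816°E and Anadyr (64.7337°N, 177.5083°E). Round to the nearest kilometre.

Δλ = 177.5083 − 52.6816 = 124.8267°.
Δφ = 64.7337 − 66.6869 = -1.9532°.
a = sin²(Δφ/2) + cos φ₁ · cos φ₂ · sin²(Δλ/2) = 0.132984.
c = 2·atan2(√a, √(1−a)) = 0.74656 rad → d = 6371·c ≈ 4756.31 km.

4756 km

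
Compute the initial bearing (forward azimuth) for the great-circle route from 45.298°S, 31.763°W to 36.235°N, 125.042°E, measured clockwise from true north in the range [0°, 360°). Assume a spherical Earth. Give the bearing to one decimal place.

Δλ = 125.042 − -31.763 = 156.805°.
θ = atan2( sin Δλ · cos φ₂ , cos φ₁ · sin φ₂ − sin φ₁ · cos φ₂ · cos Δλ )
  = atan2(0.31769, -0.11118) = 109.288° → normalised to [0°, 360°): 109.288°.

109.3°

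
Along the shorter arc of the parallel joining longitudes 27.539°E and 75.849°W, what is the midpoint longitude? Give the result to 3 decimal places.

Signed shortest Δλ from +27.539° to -75.849° is -103.388°.
Midpoint longitude = +27.539° + (-103.388°)/2 = +27.539° − 51.694° = -24.155°.

24.155°W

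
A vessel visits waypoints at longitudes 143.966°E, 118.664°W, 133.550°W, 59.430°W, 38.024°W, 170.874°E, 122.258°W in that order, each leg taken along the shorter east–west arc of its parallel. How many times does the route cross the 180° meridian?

3

Leg 1: +143.966° → -118.664°, shortest Δλ = 97.37° (east) — crosses 180°.
Leg 2: -118.664° → -133.550°, shortest Δλ = -14.886° (west) — does not cross 180°.
Leg 3: -133.550° → -59.430°, shortest Δλ = 74.12° (east) — does not cross 180°.
Leg 4: -59.430° → -38.024°, shortest Δλ = 21.406° (east) — does not cross 180°.
Leg 5: -38.024° → +170.874°, shortest Δλ = -151.102° (west) — crosses 180°.
Leg 6: +170.874° → -122.258°, shortest Δλ = 66.868° (east) — crosses 180°.
Total crossings: 3.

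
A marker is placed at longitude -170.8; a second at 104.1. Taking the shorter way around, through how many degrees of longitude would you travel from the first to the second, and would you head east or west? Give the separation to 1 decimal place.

Raw difference: 104.1 − -170.8 = 274.9°.
Normalise into (−180°, 180°]: 274.9° − 360° = -85.1°.
Negative ⇒ the second point lies to the west; separation 85.1°.

85.1° west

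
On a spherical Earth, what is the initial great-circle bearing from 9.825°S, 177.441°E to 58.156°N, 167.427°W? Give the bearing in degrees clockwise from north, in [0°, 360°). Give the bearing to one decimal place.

8.5°

Δλ = -167.427 − 177.441 = -344.868°; wrapped into (−180°, 180°]: 15.132°.
θ = atan2( sin Δλ · cos φ₂ , cos φ₁ · sin φ₂ − sin φ₁ · cos φ₂ · cos Δλ )
  = atan2(0.13773, 0.92394) = 8.478° → normalised to [0°, 360°): 8.478°.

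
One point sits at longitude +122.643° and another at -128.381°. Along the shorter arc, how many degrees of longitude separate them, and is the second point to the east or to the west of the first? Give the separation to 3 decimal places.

Raw difference: -128.381 − 122.643 = -251.024°.
Normalise into (−180°, 180°]: -251.024° + 360° = 108.976°.
Positive ⇒ the second point lies to the east; separation 108.976°.

108.976° east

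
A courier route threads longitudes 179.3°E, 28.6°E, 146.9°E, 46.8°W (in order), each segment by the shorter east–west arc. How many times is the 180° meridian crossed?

Leg 1: +179.3° → +28.6°, shortest Δλ = -150.7° (west) — does not cross 180°.
Leg 2: +28.6° → +146.9°, shortest Δλ = 118.3° (east) — does not cross 180°.
Leg 3: +146.9° → -46.8°, shortest Δλ = 166.3° (east) — crosses 180°.
Total crossings: 1.

1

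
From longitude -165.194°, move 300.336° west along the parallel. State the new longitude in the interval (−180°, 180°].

-105.530°

Start at -165.194°; shift −300.336° → -465.530°.
-465.530° lies outside (−180°, 180°]; add 360° → -105.530°.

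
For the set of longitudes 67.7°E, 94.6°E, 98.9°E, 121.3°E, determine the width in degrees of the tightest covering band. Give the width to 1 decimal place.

53.6°

Sort the longitudes: +67.7°, +94.6°, +98.9°, +121.3°.
Eastward gaps between consecutive values (wrapping around): 26.9°, 4.3°, 22.4°, 306.4°.
Largest gap = 306.4° ⇒ minimal covering band is its complement: 360° − 306.4° = 53.6°.
Band runs from +67.7° eastward to +121.3°.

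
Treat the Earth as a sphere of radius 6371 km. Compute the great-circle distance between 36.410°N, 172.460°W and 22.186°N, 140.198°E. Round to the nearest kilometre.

Δλ = 140.198 − -172.460 = 312.658°; wrapped into (−180°, 180°]: -47.342°.
Δφ = 22.186 − 36.410 = -14.224°.
a = sin²(Δφ/2) + cos φ₁ · cos φ₂ · sin²(Δλ/2) = 0.135448.
c = 2·atan2(√a, √(1−a)) = 0.75379 rad → d = 6371·c ≈ 4802.36 km.

4802 km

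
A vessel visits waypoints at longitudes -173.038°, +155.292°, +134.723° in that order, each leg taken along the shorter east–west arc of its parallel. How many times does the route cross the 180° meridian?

1

Leg 1: -173.038° → +155.292°, shortest Δλ = -31.67° (west) — crosses 180°.
Leg 2: +155.292° → +134.723°, shortest Δλ = -20.569° (west) — does not cross 180°.
Total crossings: 1.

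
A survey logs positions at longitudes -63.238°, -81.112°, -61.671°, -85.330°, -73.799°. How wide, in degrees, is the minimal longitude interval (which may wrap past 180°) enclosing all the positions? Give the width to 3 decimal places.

23.659°

Sort the longitudes: -85.330°, -81.112°, -73.799°, -63.238°, -61.671°.
Eastward gaps between consecutive values (wrapping around): 4.218°, 7.313°, 10.561°, 1.567°, 336.341°.
Largest gap = 336.341° ⇒ minimal covering band is its complement: 360° − 336.341° = 23.659°.
Band runs from -85.330° eastward to -61.671°.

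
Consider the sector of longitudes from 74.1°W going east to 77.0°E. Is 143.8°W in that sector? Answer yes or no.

No

Band width going east from -74.1° to +77.0°: ((77.0 − -74.1) mod 360) = 151.1°.
Offset of -143.8° east of the west edge: ((-143.8 − -74.1) mod 360) = 290.3°.
290.3° > 151.1° ⇒ outside.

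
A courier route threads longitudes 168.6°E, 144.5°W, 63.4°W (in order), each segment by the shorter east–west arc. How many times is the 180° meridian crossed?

1

Leg 1: +168.6° → -144.5°, shortest Δλ = 46.9° (east) — crosses 180°.
Leg 2: -144.5° → -63.4°, shortest Δλ = 81.1° (east) — does not cross 180°.
Total crossings: 1.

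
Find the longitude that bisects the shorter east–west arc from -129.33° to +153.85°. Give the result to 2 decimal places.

-167.74°

Signed shortest Δλ from -129.33° to +153.85° is -76.82°.
Midpoint longitude = -129.33° + (-76.82°)/2 = -129.33° − 38.41° = -167.74°.
(The naïve average (-129.33 + +153.85)/2 = 12.26° is on the wrong side of the globe.)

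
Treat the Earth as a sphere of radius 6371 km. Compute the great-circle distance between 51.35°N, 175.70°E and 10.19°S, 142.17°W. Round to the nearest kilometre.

Δλ = -142.17 − 175.70 = -317.87°; wrapped into (−180°, 180°]: 42.13°.
Δφ = -10.19 − 51.35 = -61.54°.
a = sin²(Δφ/2) + cos φ₁ · cos φ₂ · sin²(Δλ/2) = 0.341140.
c = 2·atan2(√a, √(1−a)) = 1.24747 rad → d = 6371·c ≈ 7947.65 km.

7948 km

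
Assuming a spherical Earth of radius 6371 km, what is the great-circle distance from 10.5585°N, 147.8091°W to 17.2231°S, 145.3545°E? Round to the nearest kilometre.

7965 km

Δλ = 145.3545 − -147.8091 = 293.1636°; wrapped into (−180°, 180°]: -66.8364°.
Δφ = -17.2231 − 10.5585 = -27.7816°.
a = sin²(Δφ/2) + cos φ₁ · cos φ₂ · sin²(Δλ/2) = 0.342449.
c = 2·atan2(√a, √(1−a)) = 1.25023 rad → d = 6371·c ≈ 7965.23 km.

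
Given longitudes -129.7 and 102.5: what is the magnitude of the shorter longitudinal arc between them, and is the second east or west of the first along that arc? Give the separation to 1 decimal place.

127.8° west

Raw difference: 102.5 − -129.7 = 232.2°.
Normalise into (−180°, 180°]: 232.2° − 360° = -127.8°.
Negative ⇒ the second point lies to the west; separation 127.8°.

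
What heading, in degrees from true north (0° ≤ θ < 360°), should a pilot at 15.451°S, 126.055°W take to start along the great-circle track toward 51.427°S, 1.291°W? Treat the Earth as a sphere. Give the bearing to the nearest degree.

Δλ = -1.291 − -126.055 = 124.764°.
θ = atan2( sin Δλ · cos φ₂ , cos φ₁ · sin φ₂ − sin φ₁ · cos φ₂ · cos Δλ )
  = atan2(0.51222, -0.84828) = 148.875° → normalised to [0°, 360°): 148.875°.

149°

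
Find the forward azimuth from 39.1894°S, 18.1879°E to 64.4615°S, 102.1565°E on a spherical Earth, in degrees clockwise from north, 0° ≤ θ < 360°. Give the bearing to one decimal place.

147.4°

Δλ = 102.1565 − 18.1879 = 83.9686°.
θ = atan2( sin Δλ · cos φ₂ , cos φ₁ · sin φ₂ − sin φ₁ · cos φ₂ · cos Δλ )
  = atan2(0.42873, -0.67071) = 147.413° → normalised to [0°, 360°): 147.413°.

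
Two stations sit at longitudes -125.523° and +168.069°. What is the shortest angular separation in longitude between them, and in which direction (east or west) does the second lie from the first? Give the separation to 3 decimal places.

Raw difference: 168.069 − -125.523 = 293.592°.
Normalise into (−180°, 180°]: 293.592° − 360° = -66.408°.
Negative ⇒ the second point lies to the west; separation 66.408°.

66.408° west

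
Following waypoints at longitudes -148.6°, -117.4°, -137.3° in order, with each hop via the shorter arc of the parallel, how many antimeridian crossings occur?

Leg 1: -148.6° → -117.4°, shortest Δλ = 31.2° (east) — does not cross 180°.
Leg 2: -117.4° → -137.3°, shortest Δλ = -19.9° (west) — does not cross 180°.
Total crossings: 0.

0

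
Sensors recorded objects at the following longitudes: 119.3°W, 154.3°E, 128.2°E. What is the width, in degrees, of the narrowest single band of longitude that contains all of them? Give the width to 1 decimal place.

Sort the longitudes: -119.3°, +128.2°, +154.3°.
Eastward gaps between consecutive values (wrapping around): 247.5°, 26.1°, 86.4°.
Largest gap = 247.5° ⇒ minimal covering band is its complement: 360° − 247.5° = 112.5°.
Band runs from +128.2° eastward to -119.3°, crossing the antimeridian.

112.5°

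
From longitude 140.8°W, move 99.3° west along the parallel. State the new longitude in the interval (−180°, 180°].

Start at -140.8°; shift −99.3° → -240.1°.
-240.1° lies outside (−180°, 180°]; add 360° → +119.9°.

119.9°E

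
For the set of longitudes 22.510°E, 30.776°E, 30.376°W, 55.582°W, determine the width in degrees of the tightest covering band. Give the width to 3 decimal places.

86.358°

Sort the longitudes: -55.582°, -30.376°, +22.510°, +30.776°.
Eastward gaps between consecutive values (wrapping around): 25.206°, 52.886°, 8.266°, 273.642°.
Largest gap = 273.642° ⇒ minimal covering band is its complement: 360° − 273.642° = 86.358°.
Band runs from -55.582° eastward to +30.776°.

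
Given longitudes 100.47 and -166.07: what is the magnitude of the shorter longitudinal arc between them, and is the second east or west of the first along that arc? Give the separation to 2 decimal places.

Raw difference: -166.07 − 100.47 = -266.54°.
Normalise into (−180°, 180°]: -266.54° + 360° = 93.46°.
Positive ⇒ the second point lies to the east; separation 93.46°.

93.46° east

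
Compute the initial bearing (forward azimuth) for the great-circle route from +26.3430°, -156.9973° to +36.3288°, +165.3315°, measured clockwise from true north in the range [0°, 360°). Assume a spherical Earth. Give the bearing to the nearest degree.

Δλ = 165.3315 − -156.9973 = 322.3288°; wrapped into (−180°, 180°]: -37.6712°.
θ = atan2( sin Δλ · cos φ₂ , cos φ₁ · sin φ₂ − sin φ₁ · cos φ₂ · cos Δλ )
  = atan2(-0.49234, 0.24793) = -63.271° → normalised to [0°, 360°): 296.729°.

297°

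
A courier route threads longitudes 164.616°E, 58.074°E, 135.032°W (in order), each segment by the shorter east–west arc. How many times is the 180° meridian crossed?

Leg 1: +164.616° → +58.074°, shortest Δλ = -106.542° (west) — does not cross 180°.
Leg 2: +58.074° → -135.032°, shortest Δλ = 166.894° (east) — crosses 180°.
Total crossings: 1.

1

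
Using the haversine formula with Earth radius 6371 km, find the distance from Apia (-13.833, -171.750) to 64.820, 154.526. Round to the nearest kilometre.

Δλ = 154.526 − -171.750 = 326.276°; wrapped into (−180°, 180°]: -33.724°.
Δφ = 64.820 − -13.833 = 78.653°.
a = sin²(Δφ/2) + cos φ₁ · cos φ₂ · sin²(Δλ/2) = 0.436385.
c = 2·atan2(√a, √(1−a)) = 1.44322 rad → d = 6371·c ≈ 9194.75 km.

9195 km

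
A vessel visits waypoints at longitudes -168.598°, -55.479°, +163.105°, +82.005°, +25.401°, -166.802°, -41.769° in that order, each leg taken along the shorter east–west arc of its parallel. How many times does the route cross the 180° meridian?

2

Leg 1: -168.598° → -55.479°, shortest Δλ = 113.119° (east) — does not cross 180°.
Leg 2: -55.479° → +163.105°, shortest Δλ = -141.416° (west) — crosses 180°.
Leg 3: +163.105° → +82.005°, shortest Δλ = -81.1° (west) — does not cross 180°.
Leg 4: +82.005° → +25.401°, shortest Δλ = -56.604° (west) — does not cross 180°.
Leg 5: +25.401° → -166.802°, shortest Δλ = 167.797° (east) — crosses 180°.
Leg 6: -166.802° → -41.769°, shortest Δλ = 125.033° (east) — does not cross 180°.
Total crossings: 2.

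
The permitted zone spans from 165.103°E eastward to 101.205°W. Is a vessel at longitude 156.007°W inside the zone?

Yes

Band width going east from +165.103° to -101.205°: ((-101.205 − 165.103) mod 360) = 93.692°.
Offset of -156.007° east of the west edge: ((-156.007 − 165.103) mod 360) = 38.890°.
38.890° ≤ 93.692° ⇒ inside.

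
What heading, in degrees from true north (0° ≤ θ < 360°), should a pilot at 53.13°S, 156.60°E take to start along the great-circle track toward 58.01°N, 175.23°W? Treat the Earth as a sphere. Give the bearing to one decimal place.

Δλ = -175.23 − 156.60 = -331.83°; wrapped into (−180°, 180°]: 28.17°.
θ = atan2( sin Δλ · cos φ₂ , cos φ₁ · sin φ₂ − sin φ₁ · cos φ₂ · cos Δλ )
  = atan2(0.25010, 0.88250) = 15.823° → normalised to [0°, 360°): 15.823°.

15.8°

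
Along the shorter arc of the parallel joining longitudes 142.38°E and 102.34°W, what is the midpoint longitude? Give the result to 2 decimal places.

159.98°W

Signed shortest Δλ from +142.38° to -102.34° is +115.28°.
Midpoint longitude = +142.38° + (+115.28°)/2 = +142.38° + 57.64° = +200.02°.
Normalise into (−180°, 180°]: -159.98°.
(The naïve average (+142.38 + -102.34)/2 = 20.02° is on the wrong side of the globe.)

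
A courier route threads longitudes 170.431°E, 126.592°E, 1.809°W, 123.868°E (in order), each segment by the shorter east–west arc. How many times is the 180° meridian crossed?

0

Leg 1: +170.431° → +126.592°, shortest Δλ = -43.839° (west) — does not cross 180°.
Leg 2: +126.592° → -1.809°, shortest Δλ = -128.401° (west) — does not cross 180°.
Leg 3: -1.809° → +123.868°, shortest Δλ = 125.677° (east) — does not cross 180°.
Total crossings: 0.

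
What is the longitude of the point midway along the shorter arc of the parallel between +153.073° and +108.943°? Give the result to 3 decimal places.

Signed shortest Δλ from +153.073° to +108.943° is -44.130°.
Midpoint longitude = +153.073° + (-44.130°)/2 = +153.073° − 22.065° = +131.008°.

+131.008°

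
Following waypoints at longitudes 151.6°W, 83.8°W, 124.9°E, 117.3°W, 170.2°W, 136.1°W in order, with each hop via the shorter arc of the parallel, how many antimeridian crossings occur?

Leg 1: -151.6° → -83.8°, shortest Δλ = 67.8° (east) — does not cross 180°.
Leg 2: -83.8° → +124.9°, shortest Δλ = -151.3° (west) — crosses 180°.
Leg 3: +124.9° → -117.3°, shortest Δλ = 117.8° (east) — crosses 180°.
Leg 4: -117.3° → -170.2°, shortest Δλ = -52.9° (west) — does not cross 180°.
Leg 5: -170.2° → -136.1°, shortest Δλ = 34.1° (east) — does not cross 180°.
Total crossings: 2.

2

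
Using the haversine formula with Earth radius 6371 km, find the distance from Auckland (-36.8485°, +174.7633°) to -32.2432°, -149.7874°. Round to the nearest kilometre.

3268 km

Δλ = -149.7874 − 174.7633 = -324.5507°; wrapped into (−180°, 180°]: 35.4493°.
Δφ = -32.2432 − -36.8485 = 4.6053°.
a = sin²(Δφ/2) + cos φ₁ · cos φ₂ · sin²(Δλ/2) = 0.064346.
c = 2·atan2(√a, √(1−a)) = 0.51293 rad → d = 6371·c ≈ 3267.91 km.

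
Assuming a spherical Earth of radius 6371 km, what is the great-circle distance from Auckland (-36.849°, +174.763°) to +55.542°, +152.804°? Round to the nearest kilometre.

10483 km

Δλ = 152.804 − 174.763 = -21.959°.
Δφ = 55.542 − -36.849 = 92.391°.
a = sin²(Δφ/2) + cos φ₁ · cos φ₂ · sin²(Δλ/2) = 0.537283.
c = 2·atan2(√a, √(1−a)) = 1.64543 rad → d = 6371·c ≈ 10483.05 km.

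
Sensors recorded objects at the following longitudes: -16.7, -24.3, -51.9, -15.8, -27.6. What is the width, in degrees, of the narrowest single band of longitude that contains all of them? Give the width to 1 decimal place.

Sort the longitudes: -51.9°, -27.6°, -24.3°, -16.7°, -15.8°.
Eastward gaps between consecutive values (wrapping around): 24.3°, 3.3°, 7.6°, 0.9°, 323.9°.
Largest gap = 323.9° ⇒ minimal covering band is its complement: 360° − 323.9° = 36.1°.
Band runs from -51.9° eastward to -15.8°.

36.1°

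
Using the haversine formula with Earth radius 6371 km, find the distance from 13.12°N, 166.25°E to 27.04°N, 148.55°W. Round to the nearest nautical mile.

2666 nmi

Δλ = -148.55 − 166.25 = -314.80°; wrapped into (−180°, 180°]: 45.20°.
Δφ = 27.04 − 13.12 = 13.92°.
a = sin²(Δφ/2) + cos φ₁ · cos φ₂ · sin²(Δλ/2) = 0.142790.
c = 2·atan2(√a, √(1−a)) = 0.77500 rad → d = 6371·c ≈ 4937.53 km ≈ 2666.05 nmi.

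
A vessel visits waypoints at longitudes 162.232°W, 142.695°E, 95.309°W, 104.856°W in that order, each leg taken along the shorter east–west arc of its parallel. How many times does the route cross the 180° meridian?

2

Leg 1: -162.232° → +142.695°, shortest Δλ = -55.073° (west) — crosses 180°.
Leg 2: +142.695° → -95.309°, shortest Δλ = 121.996° (east) — crosses 180°.
Leg 3: -95.309° → -104.856°, shortest Δλ = -9.547° (west) — does not cross 180°.
Total crossings: 2.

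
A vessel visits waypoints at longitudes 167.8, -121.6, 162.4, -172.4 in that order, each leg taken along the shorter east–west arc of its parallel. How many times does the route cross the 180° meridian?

Leg 1: +167.8° → -121.6°, shortest Δλ = 70.6° (east) — crosses 180°.
Leg 2: -121.6° → +162.4°, shortest Δλ = -76.0° (west) — crosses 180°.
Leg 3: +162.4° → -172.4°, shortest Δλ = 25.2° (east) — crosses 180°.
Total crossings: 3.

3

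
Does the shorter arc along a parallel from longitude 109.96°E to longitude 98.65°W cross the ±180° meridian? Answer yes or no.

Yes

Naïve |-98.65 − 109.96| = 208.61° > 180°, so the shorter arc goes the other way round — across 180°.
Signed shortest Δλ = ((-98.65 − 109.96 + 180) mod 360) − 180 = 151.39°.
Going east by 151.39° from +109.96° passes through 180° before reaching -98.65°.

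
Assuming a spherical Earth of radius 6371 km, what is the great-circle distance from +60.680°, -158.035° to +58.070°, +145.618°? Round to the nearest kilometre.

Δλ = 145.618 − -158.035 = 303.653°; wrapped into (−180°, 180°]: -56.347°.
Δφ = 58.070 − 60.680 = -2.610°.
a = sin²(Δφ/2) + cos φ₁ · cos φ₂ · sin²(Δλ/2) = 0.058252.
c = 2·atan2(√a, √(1−a)) = 0.48752 rad → d = 6371·c ≈ 3106.00 km.

3106 km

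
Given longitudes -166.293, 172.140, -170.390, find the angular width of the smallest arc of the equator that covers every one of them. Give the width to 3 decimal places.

21.567°

Sort the longitudes: -170.390°, -166.293°, +172.140°.
Eastward gaps between consecutive values (wrapping around): 4.097°, 338.433°, 17.470°.
Largest gap = 338.433° ⇒ minimal covering band is its complement: 360° − 338.433° = 21.567°.
Band runs from +172.140° eastward to -166.293°, crossing the antimeridian.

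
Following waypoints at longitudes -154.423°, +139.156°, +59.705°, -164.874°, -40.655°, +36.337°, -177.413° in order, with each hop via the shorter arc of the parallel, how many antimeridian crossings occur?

3

Leg 1: -154.423° → +139.156°, shortest Δλ = -66.421° (west) — crosses 180°.
Leg 2: +139.156° → +59.705°, shortest Δλ = -79.451° (west) — does not cross 180°.
Leg 3: +59.705° → -164.874°, shortest Δλ = 135.421° (east) — crosses 180°.
Leg 4: -164.874° → -40.655°, shortest Δλ = 124.219° (east) — does not cross 180°.
Leg 5: -40.655° → +36.337°, shortest Δλ = 76.992° (east) — does not cross 180°.
Leg 6: +36.337° → -177.413°, shortest Δλ = 146.25° (east) — crosses 180°.
Total crossings: 3.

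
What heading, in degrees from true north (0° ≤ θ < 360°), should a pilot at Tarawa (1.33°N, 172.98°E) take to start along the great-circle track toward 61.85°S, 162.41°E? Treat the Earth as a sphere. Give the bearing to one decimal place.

185.5°

Δλ = 162.41 − 172.98 = -10.57°.
θ = atan2( sin Δλ · cos φ₂ , cos φ₁ · sin φ₂ − sin φ₁ · cos φ₂ · cos Δλ )
  = atan2(-0.08654, -0.89224) = -174.460° → normalised to [0°, 360°): 185.540°.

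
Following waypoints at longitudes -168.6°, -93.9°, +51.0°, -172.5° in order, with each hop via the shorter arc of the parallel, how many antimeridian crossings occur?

1

Leg 1: -168.6° → -93.9°, shortest Δλ = 74.7° (east) — does not cross 180°.
Leg 2: -93.9° → +51.0°, shortest Δλ = 144.9° (east) — does not cross 180°.
Leg 3: +51.0° → -172.5°, shortest Δλ = 136.5° (east) — crosses 180°.
Total crossings: 1.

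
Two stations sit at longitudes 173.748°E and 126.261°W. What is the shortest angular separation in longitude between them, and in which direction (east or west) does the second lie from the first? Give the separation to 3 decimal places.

Raw difference: -126.261 − 173.748 = -300.009°.
Normalise into (−180°, 180°]: -300.009° + 360° = 59.991°.
Positive ⇒ the second point lies to the east; separation 59.991°.

59.991° east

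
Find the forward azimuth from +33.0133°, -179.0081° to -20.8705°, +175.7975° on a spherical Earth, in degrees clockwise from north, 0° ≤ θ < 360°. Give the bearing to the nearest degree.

186°

Δλ = 175.7975 − -179.0081 = 354.8056°; wrapped into (−180°, 180°]: -5.1944°.
θ = atan2( sin Δλ · cos φ₂ , cos φ₁ · sin φ₂ − sin φ₁ · cos φ₂ · cos Δλ )
  = atan2(-0.08460, -0.80573) = -174.006° → normalised to [0°, 360°): 185.994°.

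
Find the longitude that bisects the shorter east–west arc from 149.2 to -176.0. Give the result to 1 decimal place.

+166.6°

Signed shortest Δλ from +149.2° to -176.0° is +34.8°.
Midpoint longitude = +149.2° + (+34.8°)/2 = +149.2° + 17.4° = +166.6°.
(The naïve average (+149.2 + -176.0)/2 = -13.4° is on the wrong side of the globe.)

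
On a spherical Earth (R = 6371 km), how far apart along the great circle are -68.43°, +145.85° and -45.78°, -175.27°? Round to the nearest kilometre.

3335 km

Δλ = -175.27 − 145.85 = -321.12°; wrapped into (−180°, 180°]: 38.88°.
Δφ = -45.78 − -68.43 = 22.65°.
a = sin²(Δφ/2) + cos φ₁ · cos φ₂ · sin²(Δλ/2) = 0.066963.
c = 2·atan2(√a, √(1−a)) = 0.52350 rad → d = 6371·c ≈ 3335.24 km.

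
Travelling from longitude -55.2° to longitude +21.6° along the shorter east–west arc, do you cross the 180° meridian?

No

Signed shortest Δλ = ((21.6 − -55.2 + 180) mod 360) − 180 = 76.8°.
Going east by 76.8° from -55.2° reaches +21.6° without touching 180°.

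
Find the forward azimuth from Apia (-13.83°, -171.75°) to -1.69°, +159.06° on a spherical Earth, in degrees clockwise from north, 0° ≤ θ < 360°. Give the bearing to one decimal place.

Δλ = 159.06 − -171.75 = 330.81°; wrapped into (−180°, 180°]: -29.19°.
θ = atan2( sin Δλ · cos φ₂ , cos φ₁ · sin φ₂ − sin φ₁ · cos φ₂ · cos Δλ )
  = atan2(-0.48750, 0.17996) = -69.738° → normalised to [0°, 360°): 290.262°.

290.3°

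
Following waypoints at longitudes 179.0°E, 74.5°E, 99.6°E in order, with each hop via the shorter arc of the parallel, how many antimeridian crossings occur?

0

Leg 1: +179.0° → +74.5°, shortest Δλ = -104.5° (west) — does not cross 180°.
Leg 2: +74.5° → +99.6°, shortest Δλ = 25.1° (east) — does not cross 180°.
Total crossings: 0.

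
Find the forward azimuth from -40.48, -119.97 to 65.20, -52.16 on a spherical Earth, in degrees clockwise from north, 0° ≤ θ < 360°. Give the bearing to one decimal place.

Δλ = -52.16 − -119.97 = 67.81°.
θ = atan2( sin Δλ · cos φ₂ , cos φ₁ · sin φ₂ − sin φ₁ · cos φ₂ · cos Δλ )
  = atan2(0.38839, 0.79333) = 26.085° → normalised to [0°, 360°): 26.085°.

26.1°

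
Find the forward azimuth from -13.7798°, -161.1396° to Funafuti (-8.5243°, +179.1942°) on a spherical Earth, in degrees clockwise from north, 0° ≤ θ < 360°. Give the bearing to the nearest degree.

283°

Δλ = 179.1942 − -161.1396 = 340.3338°; wrapped into (−180°, 180°]: -19.6662°.
θ = atan2( sin Δλ · cos φ₂ , cos φ₁ · sin φ₂ − sin φ₁ · cos φ₂ · cos Δλ )
  = atan2(-0.33282, 0.07786) = -76.834° → normalised to [0°, 360°): 283.166°.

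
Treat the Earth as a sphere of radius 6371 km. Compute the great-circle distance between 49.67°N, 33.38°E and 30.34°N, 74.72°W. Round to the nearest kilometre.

8650 km

Δλ = -74.72 − 33.38 = -108.10°.
Δφ = 30.34 − 49.67 = -19.33°.
a = sin²(Δφ/2) + cos φ₁ · cos φ₂ · sin²(Δλ/2) = 0.394227.
c = 2·atan2(√a, √(1−a)) = 1.35764 rad → d = 6371·c ≈ 8649.52 km.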